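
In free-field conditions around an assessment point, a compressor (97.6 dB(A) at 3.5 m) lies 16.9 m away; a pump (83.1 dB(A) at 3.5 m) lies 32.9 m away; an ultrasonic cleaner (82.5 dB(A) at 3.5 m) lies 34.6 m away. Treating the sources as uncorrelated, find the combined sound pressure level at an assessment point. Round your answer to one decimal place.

84.0 dB(A)

First find each source's level at the receiver (point-source: −20·log₁₀(r/r_ref)), then combine on an intensity basis.
compressor: 97.6 − 20·log₁₀(16.9/3.5) = 97.6 − 13.68 = 83.92 dB(A).
pump: 83.1 − 20·log₁₀(32.9/3.5) = 83.1 − 19.46 = 63.64 dB(A).
ultrasonic cleaner: 82.5 − 20·log₁₀(34.6/3.5) = 82.5 − 19.90 = 62.60 dB(A).
Σ 10^(L/10) = 2.509e+08 → L_total = 10·log₁₀(2.509e+08) = 84.00 dB(A).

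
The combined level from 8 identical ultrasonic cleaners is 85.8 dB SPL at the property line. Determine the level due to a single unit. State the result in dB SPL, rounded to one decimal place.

For N identical incoherent sources L_total = L₁ + 10·log₁₀ N, so L₁ = 85.8 − 10·log₁₀(8) = 85.8 − 9.031.

76.8 dB SPL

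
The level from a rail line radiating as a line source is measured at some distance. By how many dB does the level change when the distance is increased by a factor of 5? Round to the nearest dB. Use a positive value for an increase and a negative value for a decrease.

-7 dB

Line-source spreading: ΔL = −10·log₁₀(r₂/r₁).
ΔL = −10·log₁₀(5) = -6.99 dB.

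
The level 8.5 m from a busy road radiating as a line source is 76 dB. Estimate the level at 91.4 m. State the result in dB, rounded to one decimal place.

Cylindrical spreading from a line source gives a 10·log₁₀(r₂/r₁) drop.
L₂ = 76 − 10·log₁₀(91.4/8.5) = 76 − 10.315 = 65.68 dB.

65.7 dB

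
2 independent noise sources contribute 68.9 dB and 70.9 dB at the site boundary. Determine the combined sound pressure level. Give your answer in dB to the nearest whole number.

73 dB

Incoherent sources combine by intensity addition: L_total = 10·log₁₀(Σ 10^(L_i/10)).
Σ 10^(L/10) = 10^(68.9/10) + 10^(70.9/10) = 2.007e+07.
L_total = 10·log₁₀(2.007e+07) = 73.02 dB.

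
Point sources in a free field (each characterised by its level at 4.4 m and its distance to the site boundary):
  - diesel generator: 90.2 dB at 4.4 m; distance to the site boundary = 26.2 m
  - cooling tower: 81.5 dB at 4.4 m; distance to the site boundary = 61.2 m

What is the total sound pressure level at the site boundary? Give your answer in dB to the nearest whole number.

75 dB

Apply inverse-square spreading to bring every level to the receiver, then sum 10^(L/10).
diesel generator: 90.2 − 20·log₁₀(26.2/4.4) = 90.2 − 15.50 = 74.70 dB.
cooling tower: 81.5 − 20·log₁₀(61.2/4.4) = 81.5 − 22.87 = 58.63 dB.
Σ 10^(L/10) = 3.026e+07 → L_total = 10·log₁₀(3.026e+07) = 74.81 dB.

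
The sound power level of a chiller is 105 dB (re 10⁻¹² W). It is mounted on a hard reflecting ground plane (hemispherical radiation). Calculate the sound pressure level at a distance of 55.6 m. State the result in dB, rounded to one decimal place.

L_p = L_w − 10·log₁₀(2π·r²) with r = 55.6 m.
2π·r² = 1.942e+04 m², 10·log₁₀ of that is 42.883 dB.
L_p = 105 − 42.883 = 62.12 dB.

62.1 dB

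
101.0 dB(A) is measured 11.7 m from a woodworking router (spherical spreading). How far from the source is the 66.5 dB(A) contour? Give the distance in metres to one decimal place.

621.1 m

For a point source L₁ − L₂ = 20·log₁₀(r₂/r₁), so r₂ = r₁·10^((L₁−L₂)/20).
r₂ = 11.7·10^((101.0−66.5)/20) = 11.7·10^(34.5/20) = 621.13 m.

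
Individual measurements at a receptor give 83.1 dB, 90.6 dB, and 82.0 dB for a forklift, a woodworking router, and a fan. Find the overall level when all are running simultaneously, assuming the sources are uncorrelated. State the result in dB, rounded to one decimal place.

For uncorrelated sources the intensities add, so convert each level to linear form, sum, and take 10·log₁₀ of the total.
Σ 10^(L/10) = 10^(83.1/10) + 10^(90.6/10) + 10^(82.0/10) = 1.511e+09.
L_total = 10·log₁₀(1.511e+09) = 91.79 dB.

91.8 dB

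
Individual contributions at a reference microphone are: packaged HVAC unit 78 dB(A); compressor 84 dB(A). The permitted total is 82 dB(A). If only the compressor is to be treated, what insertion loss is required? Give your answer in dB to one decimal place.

4.2 dB

Everything except the compressor sums to 10^(78/10) = 6.310e+07 in linear terms, 78.00 dB(A).
To meet 82 dB(A) overall, the treated compressor may contribute at most 10^(82/10) − 6.310e+07 = 9.539e+07, i.e. 79.80 dB(A).
Required insertion loss = 84 − 79.80 = 4.20 dB.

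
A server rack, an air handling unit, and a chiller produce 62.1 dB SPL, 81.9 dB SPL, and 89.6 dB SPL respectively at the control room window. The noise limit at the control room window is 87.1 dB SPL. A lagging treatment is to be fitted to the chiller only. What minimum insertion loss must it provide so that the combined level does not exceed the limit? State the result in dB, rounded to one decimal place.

Fixed contribution from the other sources: Σ 10^(L/10) = 10^(62.1/10) + 10^(81.9/10) = 1.565e+08 (81.95 dB SPL).
To meet 87.1 dB SPL overall, the treated chiller may contribute at most 10^(87.1/10) − 1.565e+08 = 3.564e+08, i.e. 85.52 dB SPL.
Required insertion loss = 89.6 − 85.52 = 4.08 dB.

4.1 dB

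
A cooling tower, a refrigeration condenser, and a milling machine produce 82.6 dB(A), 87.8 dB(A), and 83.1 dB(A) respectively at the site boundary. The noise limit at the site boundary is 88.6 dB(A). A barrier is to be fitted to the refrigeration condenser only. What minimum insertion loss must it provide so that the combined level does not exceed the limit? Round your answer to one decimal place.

2.5 dB

The untreated sources together contribute 10^(82.6/10) + 10^(83.1/10) = 3.861e+08, i.e. 85.87 dB(A).
The limit corresponds to 10^(88.6/10) = 7.244e+08; subtracting the fixed part leaves 3.383e+08 for the refrigeration condenser, i.e. 85.29 dB(A).
So the refrigeration condenser must be reduced from 87.8 to 85.29 dB(A): IL = 2.51 dB.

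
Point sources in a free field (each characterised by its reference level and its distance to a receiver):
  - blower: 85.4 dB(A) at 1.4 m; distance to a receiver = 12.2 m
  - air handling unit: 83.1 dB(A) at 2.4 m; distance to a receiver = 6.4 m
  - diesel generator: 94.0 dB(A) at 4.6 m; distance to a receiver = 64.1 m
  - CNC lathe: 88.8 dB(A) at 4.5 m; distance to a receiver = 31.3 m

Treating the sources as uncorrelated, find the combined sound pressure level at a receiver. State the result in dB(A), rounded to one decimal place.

First find each source's level at the receiver (point-source: −20·log₁₀(r/r_ref)), then combine on an intensity basis.
blower: 85.4 − 20·log₁₀(12.2/1.4) = 85.4 − 18.80 = 66.60 dB(A).
air handling unit: 83.1 − 20·log₁₀(6.4/2.4) = 83.1 − 8.52 = 74.58 dB(A).
diesel generator: 94.0 − 20·log₁₀(64.1/4.6) = 94.0 − 22.88 = 71.12 dB(A).
CNC lathe: 88.8 − 20·log₁₀(31.3/4.5) = 88.8 − 16.85 = 71.95 dB(A).
Σ 10^(L/10) = 6.189e+07 → L_total = 10·log₁₀(6.189e+07) = 77.92 dB(A).

77.9 dB(A)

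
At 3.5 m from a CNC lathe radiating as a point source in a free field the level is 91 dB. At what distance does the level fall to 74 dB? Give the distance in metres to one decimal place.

The 17.0 dB drop corresponds to a distance ratio of 10^(17.0/20) for a point source.
r₂ = 3.5·10^((91−74)/20) = 3.5·10^(17.0/20) = 24.78 m.

24.8 m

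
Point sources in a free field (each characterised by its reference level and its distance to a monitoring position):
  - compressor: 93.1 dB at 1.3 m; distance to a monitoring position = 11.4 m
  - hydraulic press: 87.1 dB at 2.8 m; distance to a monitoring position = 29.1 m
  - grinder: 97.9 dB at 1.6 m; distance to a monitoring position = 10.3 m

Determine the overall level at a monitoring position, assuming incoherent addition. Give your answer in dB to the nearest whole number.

First find each source's level at the receiver (point-source: −20·log₁₀(r/r_ref)), then combine on an intensity basis.
compressor: 93.1 − 20·log₁₀(11.4/1.3) = 93.1 − 18.86 = 74.24 dB.
hydraulic press: 87.1 − 20·log₁₀(29.1/2.8) = 87.1 − 20.33 = 66.77 dB.
grinder: 97.9 − 20·log₁₀(10.3/1.6) = 97.9 − 16.17 = 81.73 dB.
Σ 10^(L/10) = 1.801e+08 → L_total = 10·log₁₀(1.801e+08) = 82.55 dB.

83 dB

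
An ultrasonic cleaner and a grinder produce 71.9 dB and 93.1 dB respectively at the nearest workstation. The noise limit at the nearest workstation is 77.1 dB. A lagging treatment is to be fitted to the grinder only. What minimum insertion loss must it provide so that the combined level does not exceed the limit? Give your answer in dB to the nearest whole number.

The untreated sources together contribute 10^(71.9/10) = 1.549e+07, i.e. 71.90 dB.
To meet 77.1 dB overall, the treated grinder may contribute at most 10^(77.1/10) − 1.549e+07 = 3.580e+07, i.e. 75.54 dB.
So the grinder must be reduced from 93.1 to 75.54 dB: IL = 17.56 dB.

18 dB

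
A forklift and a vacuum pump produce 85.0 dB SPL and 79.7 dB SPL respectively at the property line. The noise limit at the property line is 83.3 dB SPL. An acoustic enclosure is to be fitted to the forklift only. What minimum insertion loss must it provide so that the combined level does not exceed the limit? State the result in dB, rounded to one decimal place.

Everything except the forklift sums to 10^(79.7/10) = 9.333e+07 in linear terms, 79.70 dB SPL.
To meet 83.3 dB SPL overall, the treated forklift may contribute at most 10^(83.3/10) − 9.333e+07 = 1.205e+08, i.e. 80.81 dB SPL.
So the forklift must be reduced from 85.0 to 80.81 dB SPL: IL = 4.19 dB.

4.2 dB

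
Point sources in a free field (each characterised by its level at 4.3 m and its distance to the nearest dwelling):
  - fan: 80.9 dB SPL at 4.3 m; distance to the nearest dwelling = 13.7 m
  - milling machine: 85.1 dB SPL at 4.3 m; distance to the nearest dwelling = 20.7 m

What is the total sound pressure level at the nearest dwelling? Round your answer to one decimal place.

Propagate each source to the receiver with L = L_ref − 20·log₁₀(r/r_ref), then add intensities.
fan: 80.9 − 20·log₁₀(13.7/4.3) = 80.9 − 10.07 = 70.83 dB SPL.
milling machine: 85.1 − 20·log₁₀(20.7/4.3) = 85.1 − 13.65 = 71.45 dB SPL.
Σ 10^(L/10) = 2.608e+07 → L_total = 10·log₁₀(2.608e+07) = 74.16 dB SPL.

74.2 dB SPL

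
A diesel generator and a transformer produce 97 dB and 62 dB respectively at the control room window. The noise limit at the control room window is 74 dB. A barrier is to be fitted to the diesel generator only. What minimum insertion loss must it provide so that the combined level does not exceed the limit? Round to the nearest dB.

23 dB

Everything except the diesel generator sums to 10^(62/10) = 1.585e+06 in linear terms, 62.00 dB.
The limit corresponds to 10^(74/10) = 2.512e+07; subtracting the fixed part leaves 2.353e+07 for the diesel generator, i.e. 73.72 dB.
So the diesel generator must be reduced from 97 to 73.72 dB: IL = 23.28 dB.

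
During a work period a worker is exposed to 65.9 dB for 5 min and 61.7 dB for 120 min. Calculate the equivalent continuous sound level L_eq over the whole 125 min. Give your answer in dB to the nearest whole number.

The energy average is taken in the linear domain: L_eq = 10·log₁₀[(Σ tᵢ·10^(Lᵢ/10))/T], T = 125 min.
Σ tᵢ·10^(Lᵢ/10) = 5·10^(65.9/10) + 120·10^(61.7/10) = 1.969e+08.
L_eq = 10·log₁₀(1.969e+08/125) = 61.97 dB.

62 dB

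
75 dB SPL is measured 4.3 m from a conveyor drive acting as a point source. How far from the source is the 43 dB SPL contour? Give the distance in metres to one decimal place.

171.2 m

For a point source L₁ − L₂ = 20·log₁₀(r₂/r₁), so r₂ = r₁·10^((L₁−L₂)/20).
r₂ = 4.3·10^((75−43)/20) = 4.3·10^(32.0/20) = 171.19 m.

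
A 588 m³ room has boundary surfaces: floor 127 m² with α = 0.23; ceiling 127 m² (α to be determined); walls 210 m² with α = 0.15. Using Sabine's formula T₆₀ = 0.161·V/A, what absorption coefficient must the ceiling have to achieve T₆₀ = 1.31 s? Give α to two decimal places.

A = 0.161·V/T₆₀ = 0.161·588/1.31 = 72.27 m² sabins.
Absorption from the other surfaces = 127·0.23 + 210·0.15 = 60.71 m², so the ceiling must supply 11.56 m² over 127 m².
α = 11.56/127 = 0.091.

0.09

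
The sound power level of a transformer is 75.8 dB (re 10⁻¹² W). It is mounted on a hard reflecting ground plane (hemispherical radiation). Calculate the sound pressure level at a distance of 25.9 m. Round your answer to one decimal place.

Free-field hemispherical radiation: L_p = L_w − 10·log₁₀(2π·r²), r = 25.9 m.
2π·r² = 4215 m², 10·log₁₀ of that is 36.248 dB.
L_p = 75.8 − 36.248 = 39.55 dB.

39.6 dB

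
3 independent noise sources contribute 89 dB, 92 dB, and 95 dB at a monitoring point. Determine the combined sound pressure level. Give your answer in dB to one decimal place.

97.4 dB

Incoherent sources combine by intensity addition: L_total = 10·log₁₀(Σ 10^(L_i/10)).
Σ 10^(L/10) = 10^(89/10) + 10^(92/10) + 10^(95/10) = 5.541e+09.
L_total = 10·log₁₀(5.541e+09) = 97.44 dB.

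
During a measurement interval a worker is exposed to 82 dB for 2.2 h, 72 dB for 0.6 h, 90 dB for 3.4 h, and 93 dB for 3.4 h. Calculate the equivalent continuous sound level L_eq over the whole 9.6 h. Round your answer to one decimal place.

The energy average is taken in the linear domain: L_eq = 10·log₁₀[(Σ tᵢ·10^(Lᵢ/10))/T], T = 9.6 h.
Σ tᵢ·10^(Lᵢ/10) = 2.2·10^(82/10) + 0.6·10^(72/10) + 3.4·10^(90/10) + 3.4·10^(93/10) = 1.054e+10.
L_eq = 10·log₁₀(1.054e+10/9.6) = 90.41 dB.

90.4 dB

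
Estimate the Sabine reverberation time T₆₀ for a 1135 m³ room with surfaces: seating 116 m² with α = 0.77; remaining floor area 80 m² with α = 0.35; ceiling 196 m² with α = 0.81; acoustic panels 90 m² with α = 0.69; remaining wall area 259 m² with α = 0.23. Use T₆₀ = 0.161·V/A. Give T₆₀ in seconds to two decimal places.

0.46 s

Total absorption A = 116·0.77 + 80·0.35 + 196·0.81 + 90·0.69 + 259·0.23 = 397.75 m² sabins.
T₆₀ = 0.161·V/A = 0.161·1135/397.75 = 0.459 s.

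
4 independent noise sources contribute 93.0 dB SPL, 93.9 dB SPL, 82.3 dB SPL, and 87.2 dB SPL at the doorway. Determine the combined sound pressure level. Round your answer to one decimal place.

For uncorrelated sources the intensities add, so convert each level to linear form, sum, and take 10·log₁₀ of the total.
Σ 10^(L/10) = 10^(93.0/10) + 10^(93.9/10) + 10^(82.3/10) + 10^(87.2/10) = 5.145e+09.
L_total = 10·log₁₀(5.145e+09) = 97.11 dB SPL.

97.1 dB SPL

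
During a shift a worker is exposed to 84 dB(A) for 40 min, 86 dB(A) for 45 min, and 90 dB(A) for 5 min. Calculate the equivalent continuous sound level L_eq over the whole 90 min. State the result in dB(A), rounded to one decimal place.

Weight each interval's intensity by its duration and average over T = 90 min:
Σ tᵢ·10^(Lᵢ/10) = 40·10^(84/10) + 45·10^(86/10) + 5·10^(90/10) = 3.296e+10.
L_eq = 10·log₁₀(3.296e+10/90) = 85.64 dB(A).

85.6 dB(A)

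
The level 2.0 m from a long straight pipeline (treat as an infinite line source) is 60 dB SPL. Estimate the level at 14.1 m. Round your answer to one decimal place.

51.5 dB SPL

Line-source attenuation: ΔL = 10·log₁₀(r₂/r₁) = 10·log₁₀(14.1/2.0) = 8.482 dB.
L₂ = 60 − 10·log₁₀(14.1/2.0) = 60 − 8.482 = 51.52 dB SPL.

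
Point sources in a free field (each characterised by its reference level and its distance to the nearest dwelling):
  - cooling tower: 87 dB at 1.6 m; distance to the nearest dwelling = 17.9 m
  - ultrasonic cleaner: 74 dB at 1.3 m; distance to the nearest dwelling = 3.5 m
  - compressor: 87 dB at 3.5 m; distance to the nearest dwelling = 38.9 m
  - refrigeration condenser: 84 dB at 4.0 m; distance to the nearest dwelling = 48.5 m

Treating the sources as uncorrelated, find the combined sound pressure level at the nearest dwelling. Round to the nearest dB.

71 dB

Propagate each source to the receiver with L = L_ref − 20·log₁₀(r/r_ref), then add intensities.
cooling tower: 87 − 20·log₁₀(17.9/1.6) = 87 − 20.97 = 66.03 dB.
ultrasonic cleaner: 74 − 20·log₁₀(3.5/1.3) = 74 − 8.60 = 65.40 dB.
compressor: 87 − 20·log₁₀(38.9/3.5) = 87 − 20.92 = 66.08 dB.
refrigeration condenser: 84 − 20·log₁₀(48.5/4.0) = 84 − 21.67 = 62.33 dB.
Σ 10^(L/10) = 1.324e+07 → L_total = 10·log₁₀(1.324e+07) = 71.22 dB.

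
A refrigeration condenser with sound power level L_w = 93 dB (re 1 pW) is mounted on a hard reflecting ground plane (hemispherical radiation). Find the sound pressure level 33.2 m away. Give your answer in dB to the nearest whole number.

L_p = L_w − 10·log₁₀(2π·r²) with r = 33.2 m.
2π·r² = 6926 m², 10·log₁₀ of that is 38.405 dB.
L_p = 93 − 38.405 = 54.60 dB.

55 dB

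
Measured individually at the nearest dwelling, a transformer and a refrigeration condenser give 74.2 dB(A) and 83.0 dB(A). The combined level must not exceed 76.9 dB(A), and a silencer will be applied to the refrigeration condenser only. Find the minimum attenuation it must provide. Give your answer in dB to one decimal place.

9.4 dB

Fixed contribution from the other source: Σ 10^(L/10) = 10^(74.2/10) = 2.630e+07 (74.20 dB(A)).
The limit corresponds to 10^(76.9/10) = 4.898e+07; subtracting the fixed part leaves 2.268e+07 for the refrigeration condenser, i.e. 73.56 dB(A).
Required insertion loss = 83.0 − 73.56 = 9.44 dB.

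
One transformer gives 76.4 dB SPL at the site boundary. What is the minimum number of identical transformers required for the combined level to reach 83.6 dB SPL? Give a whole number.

6

The shortfall is 83.6 − 76.4 = 7.2 dB, and N units add 10·log₁₀ N, so need 10·log₁₀ N ≥ 7.2.
N ≥ 10^(7.2/10) = 5.248, so N = 6.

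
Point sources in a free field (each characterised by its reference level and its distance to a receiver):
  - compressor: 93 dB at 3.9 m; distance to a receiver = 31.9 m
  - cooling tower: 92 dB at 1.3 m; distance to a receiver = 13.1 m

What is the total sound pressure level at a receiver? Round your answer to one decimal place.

76.6 dB

Apply inverse-square spreading to bring every level to the receiver, then sum 10^(L/10).
compressor: 93 − 20·log₁₀(31.9/3.9) = 93 − 18.25 = 74.75 dB.
cooling tower: 92 − 20·log₁₀(13.1/1.3) = 92 − 20.07 = 71.93 dB.
Σ 10^(L/10) = 4.543e+07 → L_total = 10·log₁₀(4.543e+07) = 76.57 dB.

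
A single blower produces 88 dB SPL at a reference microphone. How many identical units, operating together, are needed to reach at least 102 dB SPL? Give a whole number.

Need L₁ + 10·log₁₀ N ≥ 102, i.e. log₁₀ N ≥ 1.40.
N ≥ 10^(14.0/10) = 25.119, so N = 26.

26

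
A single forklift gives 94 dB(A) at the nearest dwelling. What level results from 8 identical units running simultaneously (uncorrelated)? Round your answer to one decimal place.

103.0 dB(A)

N identical incoherent sources raise the level by 10·log₁₀ N.
L_total = 94 + 10·log₁₀(8) = 94 + 9.031 = 103.03 dB(A).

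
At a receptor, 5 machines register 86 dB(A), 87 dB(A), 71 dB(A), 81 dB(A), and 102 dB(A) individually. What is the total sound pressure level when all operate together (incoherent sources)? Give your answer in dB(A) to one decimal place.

For uncorrelated sources the intensities add, so convert each level to linear form, sum, and take 10·log₁₀ of the total.
Σ 10^(L/10) = 10^(86/10) + 10^(87/10) + 10^(71/10) + 10^(81/10) + 10^(102/10) = 1.689e+10.
L_total = 10·log₁₀(1.689e+10) = 102.28 dB(A).

102.3 dB(A)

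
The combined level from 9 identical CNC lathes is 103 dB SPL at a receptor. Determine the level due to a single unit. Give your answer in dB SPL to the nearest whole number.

93 dB SPL

For N identical incoherent sources L_total = L₁ + 10·log₁₀ N, so L₁ = 103 − 10·log₁₀(9) = 103 − 9.542.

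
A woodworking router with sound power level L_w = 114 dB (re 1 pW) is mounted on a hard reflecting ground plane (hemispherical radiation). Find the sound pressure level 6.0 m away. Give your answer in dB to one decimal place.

L_p = L_w − 10·log₁₀(2π·r²) with r = 6.0 m.
2π·r² = 226.2 m², 10·log₁₀ of that is 23.545 dB.
L_p = 114 − 23.545 = 90.46 dB.

90.5 dB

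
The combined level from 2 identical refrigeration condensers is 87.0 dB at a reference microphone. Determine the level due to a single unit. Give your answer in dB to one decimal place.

For N identical incoherent sources L_total = L₁ + 10·log₁₀ N, so L₁ = 87.0 − 10·log₁₀(2) = 87.0 − 3.010.

84.0 dB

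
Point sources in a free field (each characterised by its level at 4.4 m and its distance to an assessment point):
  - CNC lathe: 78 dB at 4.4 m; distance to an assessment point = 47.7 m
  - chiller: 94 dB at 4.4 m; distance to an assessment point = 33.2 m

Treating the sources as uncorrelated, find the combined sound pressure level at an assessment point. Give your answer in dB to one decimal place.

Propagate each source to the receiver with L = L_ref − 20·log₁₀(r/r_ref), then add intensities.
CNC lathe: 78 − 20·log₁₀(47.7/4.4) = 78 − 20.70 = 57.30 dB.
chiller: 94 − 20·log₁₀(33.2/4.4) = 94 − 17.55 = 76.45 dB.
Σ 10^(L/10) = 4.466e+07 → L_total = 10·log₁₀(4.466e+07) = 76.50 dB.

76.5 dB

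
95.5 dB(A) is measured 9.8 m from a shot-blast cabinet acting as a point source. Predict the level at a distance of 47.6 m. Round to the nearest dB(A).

For a point source, L₂ = L₁ − 20·log₁₀(r₂/r₁).
L₂ = 95.5 − 20·log₁₀(47.6/9.8) = 95.5 − 13.728 = 81.77 dB(A).

82 dB(A)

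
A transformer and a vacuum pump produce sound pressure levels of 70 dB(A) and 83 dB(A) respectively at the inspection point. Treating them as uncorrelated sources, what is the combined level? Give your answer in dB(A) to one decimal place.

83.2 dB(A)

Incoherent sources combine by intensity addition: L_total = 10·log₁₀(Σ 10^(L_i/10)).
Σ 10^(L/10) = 10^(70/10) + 10^(83/10) = 2.095e+08.
L_total = 10·log₁₀(2.095e+08) = 83.21 dB(A).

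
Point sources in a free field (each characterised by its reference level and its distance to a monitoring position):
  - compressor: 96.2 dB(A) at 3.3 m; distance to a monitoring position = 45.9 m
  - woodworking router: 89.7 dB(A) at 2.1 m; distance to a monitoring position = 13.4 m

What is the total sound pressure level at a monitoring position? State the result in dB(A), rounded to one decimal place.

76.5 dB(A)

Propagate each source to the receiver with L = L_ref − 20·log₁₀(r/r_ref), then add intensities.
compressor: 96.2 − 20·log₁₀(45.9/3.3) = 96.2 − 22.87 = 73.33 dB(A).
woodworking router: 89.7 − 20·log₁₀(13.4/2.1) = 89.7 − 16.10 = 73.60 dB(A).
Σ 10^(L/10) = 4.447e+07 → L_total = 10·log₁₀(4.447e+07) = 76.48 dB(A).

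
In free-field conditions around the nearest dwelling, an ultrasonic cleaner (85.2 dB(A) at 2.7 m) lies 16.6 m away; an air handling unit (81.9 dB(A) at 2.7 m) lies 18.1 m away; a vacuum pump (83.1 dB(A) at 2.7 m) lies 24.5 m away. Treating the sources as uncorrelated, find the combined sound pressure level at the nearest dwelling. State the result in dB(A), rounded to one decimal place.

Propagate each source to the receiver with L = L_ref − 20·log₁₀(r/r_ref), then add intensities.
ultrasonic cleaner: 85.2 − 20·log₁₀(16.6/2.7) = 85.2 − 15.77 = 69.43 dB(A).
air handling unit: 81.9 − 20·log₁₀(18.1/2.7) = 81.9 − 16.53 = 65.37 dB(A).
vacuum pump: 83.1 − 20·log₁₀(24.5/2.7) = 83.1 − 19.16 = 63.94 dB(A).
Σ 10^(L/10) = 1.469e+07 → L_total = 10·log₁₀(1.469e+07) = 71.67 dB(A).

71.7 dB(A)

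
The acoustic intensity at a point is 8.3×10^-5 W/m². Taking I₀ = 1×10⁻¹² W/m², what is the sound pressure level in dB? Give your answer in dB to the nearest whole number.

79 dB

L = 10·log₁₀(I/I₀) = 10·log₁₀(8.3×10^-5/10⁻¹²) = 10·log₁₀(8.3×10^7).
L = 10·(0.9191 + 7) = 79.19 dB.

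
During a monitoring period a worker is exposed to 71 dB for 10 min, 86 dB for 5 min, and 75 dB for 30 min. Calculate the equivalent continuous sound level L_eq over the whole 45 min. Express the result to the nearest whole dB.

78 dB

Weight each interval's intensity by its duration and average over T = 45 min:
Σ tᵢ·10^(Lᵢ/10) = 10·10^(71/10) + 5·10^(86/10) + 30·10^(75/10) = 3.065e+09.
L_eq = 10·log₁₀(3.065e+09/45) = 78.33 dB.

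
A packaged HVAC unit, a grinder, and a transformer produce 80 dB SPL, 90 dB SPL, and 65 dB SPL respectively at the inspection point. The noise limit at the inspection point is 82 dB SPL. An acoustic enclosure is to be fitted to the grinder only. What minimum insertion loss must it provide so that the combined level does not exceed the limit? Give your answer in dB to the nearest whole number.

13 dB

Everything except the grinder sums to 10^(80/10) + 10^(65/10) = 1.032e+08 in linear terms, 80.14 dB SPL.
To meet 82 dB SPL overall, the treated grinder may contribute at most 10^(82/10) − 1.032e+08 = 5.533e+07, i.e. 77.43 dB SPL.
Required insertion loss = 90 − 77.43 = 12.57 dB.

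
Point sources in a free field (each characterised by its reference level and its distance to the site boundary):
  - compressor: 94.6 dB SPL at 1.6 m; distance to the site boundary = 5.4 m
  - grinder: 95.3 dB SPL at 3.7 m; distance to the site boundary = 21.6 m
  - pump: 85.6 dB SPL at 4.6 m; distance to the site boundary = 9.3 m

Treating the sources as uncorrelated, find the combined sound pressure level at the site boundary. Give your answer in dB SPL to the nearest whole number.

86 dB SPL

Apply inverse-square spreading to bring every level to the receiver, then sum 10^(L/10).
compressor: 94.6 − 20·log₁₀(5.4/1.6) = 94.6 − 10.57 = 84.03 dB SPL.
grinder: 95.3 − 20·log₁₀(21.6/3.7) = 95.3 − 15.33 = 79.97 dB SPL.
pump: 85.6 − 20·log₁₀(9.3/4.6) = 85.6 − 6.11 = 79.49 dB SPL.
Σ 10^(L/10) = 4.414e+08 → L_total = 10·log₁₀(4.414e+08) = 86.45 dB SPL.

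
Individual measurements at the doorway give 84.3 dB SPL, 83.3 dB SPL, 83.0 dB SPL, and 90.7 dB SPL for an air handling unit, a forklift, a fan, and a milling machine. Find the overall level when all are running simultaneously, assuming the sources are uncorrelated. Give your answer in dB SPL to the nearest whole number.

Incoherent sources combine by intensity addition: L_total = 10·log₁₀(Σ 10^(L_i/10)).
Σ 10^(L/10) = 10^(84.3/10) + 10^(83.3/10) + 10^(83.0/10) + 10^(90.7/10) = 1.857e+09.
L_total = 10·log₁₀(1.857e+09) = 92.69 dB SPL.

93 dB SPL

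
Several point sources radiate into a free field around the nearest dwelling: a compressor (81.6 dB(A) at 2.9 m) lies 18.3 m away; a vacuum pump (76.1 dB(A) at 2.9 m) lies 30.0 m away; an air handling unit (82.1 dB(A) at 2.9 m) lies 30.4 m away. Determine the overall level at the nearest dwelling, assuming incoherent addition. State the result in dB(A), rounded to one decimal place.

67.4 dB(A)

First find each source's level at the receiver (point-source: −20·log₁₀(r/r_ref)), then combine on an intensity basis.
compressor: 81.6 − 20·log₁₀(18.3/2.9) = 81.6 − 16.00 = 65.60 dB(A).
vacuum pump: 76.1 − 20·log₁₀(30.0/2.9) = 76.1 − 20.29 = 55.81 dB(A).
air handling unit: 82.1 − 20·log₁₀(30.4/2.9) = 82.1 − 20.41 = 61.69 dB(A).
Σ 10^(L/10) = 5.486e+06 → L_total = 10·log₁₀(5.486e+06) = 67.39 dB(A).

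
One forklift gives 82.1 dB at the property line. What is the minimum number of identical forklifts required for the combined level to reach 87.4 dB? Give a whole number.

Need L₁ + 10·log₁₀ N ≥ 87.4, i.e. log₁₀ N ≥ 0.53.
N ≥ 10^(5.3/10) = 3.388, so N = 4.

4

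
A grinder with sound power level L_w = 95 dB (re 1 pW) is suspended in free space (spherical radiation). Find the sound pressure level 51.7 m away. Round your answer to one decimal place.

L_p = L_w − 10·log₁₀(4π·r²) with r = 51.7 m.
4π·r² = 3.359e+04 m², 10·log₁₀ of that is 45.262 dB.
L_p = 95 − 45.262 = 49.74 dB.

49.7 dB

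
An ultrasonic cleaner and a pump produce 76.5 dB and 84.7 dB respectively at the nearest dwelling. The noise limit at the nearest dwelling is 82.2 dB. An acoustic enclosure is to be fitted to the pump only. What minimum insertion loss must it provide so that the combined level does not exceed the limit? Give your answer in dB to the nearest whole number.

Fixed contribution from the other source: Σ 10^(L/10) = 10^(76.5/10) = 4.467e+07 (76.50 dB).
To meet 82.2 dB overall, the treated pump may contribute at most 10^(82.2/10) − 4.467e+07 = 1.213e+08, i.e. 80.84 dB.
So the pump must be reduced from 84.7 to 80.84 dB: IL = 3.86 dB.

4 dB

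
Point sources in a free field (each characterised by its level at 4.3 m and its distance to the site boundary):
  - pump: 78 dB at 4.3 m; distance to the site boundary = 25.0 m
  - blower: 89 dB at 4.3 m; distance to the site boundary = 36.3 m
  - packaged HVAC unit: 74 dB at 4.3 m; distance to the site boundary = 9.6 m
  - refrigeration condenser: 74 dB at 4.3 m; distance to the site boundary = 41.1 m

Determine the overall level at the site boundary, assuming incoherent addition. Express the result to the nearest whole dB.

Propagate each source to the receiver with L = L_ref − 20·log₁₀(r/r_ref), then add intensities.
pump: 78 − 20·log₁₀(25.0/4.3) = 78 − 15.29 = 62.71 dB.
blower: 89 − 20·log₁₀(36.3/4.3) = 89 − 18.53 = 70.47 dB.
packaged HVAC unit: 74 − 20·log₁₀(9.6/4.3) = 74 − 6.98 = 67.02 dB.
refrigeration condenser: 74 − 20·log₁₀(41.1/4.3) = 74 − 19.61 = 54.39 dB.
Σ 10^(L/10) = 1.833e+07 → L_total = 10·log₁₀(1.833e+07) = 72.63 dB.

73 dB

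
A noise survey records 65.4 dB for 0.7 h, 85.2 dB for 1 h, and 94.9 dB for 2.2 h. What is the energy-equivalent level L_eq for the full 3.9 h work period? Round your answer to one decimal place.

The energy average is taken in the linear domain: L_eq = 10·log₁₀[(Σ tᵢ·10^(Lᵢ/10))/T], T = 3.9 h.
Σ tᵢ·10^(Lᵢ/10) = 0.7·10^(65.4/10) + 1·10^(85.2/10) + 2.2·10^(94.9/10) = 7.132e+09.
L_eq = 10·log₁₀(7.132e+09/3.9) = 92.62 dB.

92.6 dB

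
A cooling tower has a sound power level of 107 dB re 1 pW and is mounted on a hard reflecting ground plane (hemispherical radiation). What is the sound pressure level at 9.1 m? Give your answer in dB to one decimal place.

79.8 dB

Free-field hemispherical radiation: L_p = L_w − 10·log₁₀(2π·r²), r = 9.1 m.
2π·r² = 520.3 m², 10·log₁₀ of that is 27.163 dB.
L_p = 107 − 27.163 = 79.84 dB.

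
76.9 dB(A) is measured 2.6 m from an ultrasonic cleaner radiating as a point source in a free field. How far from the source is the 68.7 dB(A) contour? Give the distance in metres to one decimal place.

For a point source L₁ − L₂ = 20·log₁₀(r₂/r₁), so r₂ = r₁·10^((L₁−L₂)/20).
r₂ = 2.6·10^((76.9−68.7)/20) = 2.6·10^(8.2/20) = 6.68 m.

6.7 m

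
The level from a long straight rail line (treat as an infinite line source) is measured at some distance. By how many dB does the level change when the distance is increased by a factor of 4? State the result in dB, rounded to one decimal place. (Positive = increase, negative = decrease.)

-6.0 dB

With cylindrical spreading the level changes by −10·log₁₀(r₂/r₁).
ΔL = −10·log₁₀(4) = -6.02 dB.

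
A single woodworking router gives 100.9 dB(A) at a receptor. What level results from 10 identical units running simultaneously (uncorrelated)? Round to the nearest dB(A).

111 dB(A)

N identical incoherent sources raise the level by 10·log₁₀ N.
L_total = 100.9 + 10·log₁₀(10) = 100.9 + 10.000 = 110.90 dB(A).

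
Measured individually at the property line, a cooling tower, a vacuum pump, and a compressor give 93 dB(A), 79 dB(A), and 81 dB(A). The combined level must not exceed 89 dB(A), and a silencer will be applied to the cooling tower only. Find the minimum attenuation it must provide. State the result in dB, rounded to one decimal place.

5.3 dB

Everything except the cooling tower sums to 10^(79/10) + 10^(81/10) = 2.053e+08 in linear terms, 83.12 dB(A).
The limit corresponds to 10^(89/10) = 7.943e+08; subtracting the fixed part leaves 5.890e+08 for the cooling tower, i.e. 87.70 dB(A).
Required insertion loss = 93 − 87.70 = 5.30 dB.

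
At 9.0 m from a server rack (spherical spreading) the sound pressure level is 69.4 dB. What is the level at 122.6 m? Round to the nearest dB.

Point-source attenuation: ΔL = 20·log₁₀(r₂/r₁) = 20·log₁₀(122.6/9.0) = 22.685 dB.
L₂ = 69.4 − 20·log₁₀(122.6/9.0) = 69.4 − 22.685 = 46.72 dB.

47 dB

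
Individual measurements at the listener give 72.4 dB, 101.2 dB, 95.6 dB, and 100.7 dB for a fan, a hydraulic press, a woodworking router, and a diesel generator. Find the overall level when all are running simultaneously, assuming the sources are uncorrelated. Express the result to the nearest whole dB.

105 dB

Incoherent sources combine by intensity addition: L_total = 10·log₁₀(Σ 10^(L_i/10)).
Σ 10^(L/10) = 10^(72.4/10) + 10^(101.2/10) + 10^(95.6/10) + 10^(100.7/10) = 2.858e+10.
L_total = 10·log₁₀(2.858e+10) = 104.56 dB.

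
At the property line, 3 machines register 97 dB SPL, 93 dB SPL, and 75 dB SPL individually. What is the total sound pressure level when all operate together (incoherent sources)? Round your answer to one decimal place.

98.5 dB SPL

For uncorrelated sources the intensities add, so convert each level to linear form, sum, and take 10·log₁₀ of the total.
Σ 10^(L/10) = 10^(97/10) + 10^(93/10) + 10^(75/10) = 7.039e+09.
L_total = 10·log₁₀(7.039e+09) = 98.47 dB SPL.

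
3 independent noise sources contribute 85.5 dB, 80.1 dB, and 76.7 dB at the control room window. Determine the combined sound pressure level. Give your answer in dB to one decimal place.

Incoherent sources combine by intensity addition: L_total = 10·log₁₀(Σ 10^(L_i/10)).
Σ 10^(L/10) = 10^(85.5/10) + 10^(80.1/10) + 10^(76.7/10) = 5.039e+08.
L_total = 10·log₁₀(5.039e+08) = 87.02 dB.

87.0 dB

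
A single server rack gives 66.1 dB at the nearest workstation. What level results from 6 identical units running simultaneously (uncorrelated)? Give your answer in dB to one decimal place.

73.9 dB

L_total = L₁ + 10·log₁₀ N for N identical incoherent sources.
L_total = 66.1 + 10·log₁₀(6) = 66.1 + 7.782 = 73.88 dB.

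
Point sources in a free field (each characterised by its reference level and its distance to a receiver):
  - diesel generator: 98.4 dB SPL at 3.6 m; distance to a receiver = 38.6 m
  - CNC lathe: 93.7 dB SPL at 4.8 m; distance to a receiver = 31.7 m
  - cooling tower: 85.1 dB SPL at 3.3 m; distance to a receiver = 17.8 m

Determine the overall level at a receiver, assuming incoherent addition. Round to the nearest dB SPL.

Propagate each source to the receiver with L = L_ref − 20·log₁₀(r/r_ref), then add intensities.
diesel generator: 98.4 − 20·log₁₀(38.6/3.6) = 98.4 − 20.61 = 77.79 dB SPL.
CNC lathe: 93.7 − 20·log₁₀(31.7/4.8) = 93.7 − 16.40 = 77.30 dB SPL.
cooling tower: 85.1 − 20·log₁₀(17.8/3.3) = 85.1 − 14.64 = 70.46 dB SPL.
Σ 10^(L/10) = 1.250e+08 → L_total = 10·log₁₀(1.250e+08) = 80.97 dB SPL.

81 dB SPL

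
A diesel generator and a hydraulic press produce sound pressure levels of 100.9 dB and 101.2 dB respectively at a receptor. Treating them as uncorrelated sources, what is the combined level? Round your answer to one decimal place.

104.1 dB

Incoherent sources combine by intensity addition: L_total = 10·log₁₀(Σ 10^(L_i/10)).
Σ 10^(L/10) = 10^(100.9/10) + 10^(101.2/10) = 2.549e+10.
L_total = 10·log₁₀(2.549e+10) = 104.06 dB.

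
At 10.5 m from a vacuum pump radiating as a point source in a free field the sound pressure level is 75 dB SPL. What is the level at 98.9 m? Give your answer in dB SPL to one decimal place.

Point-source attenuation: ΔL = 20·log₁₀(r₂/r₁) = 20·log₁₀(98.9/10.5) = 19.480 dB.
L₂ = 75 − 20·log₁₀(98.9/10.5) = 75 − 19.480 = 55.52 dB SPL.

55.5 dB SPL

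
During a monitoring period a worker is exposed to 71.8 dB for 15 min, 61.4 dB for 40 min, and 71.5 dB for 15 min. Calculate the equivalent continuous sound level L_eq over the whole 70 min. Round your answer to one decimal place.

68.5 dB

Weight each interval's intensity by its duration and average over T = 70 min:
Σ tᵢ·10^(Lᵢ/10) = 15·10^(71.8/10) + 40·10^(61.4/10) + 15·10^(71.5/10) = 4.941e+08.
L_eq = 10·log₁₀(4.941e+08/70) = 68.49 dB.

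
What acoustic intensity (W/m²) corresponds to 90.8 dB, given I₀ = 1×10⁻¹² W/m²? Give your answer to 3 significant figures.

I/I₀ = 10^(90.8/10) = 1.202e+09, so I = 1.202e+09 × 10⁻¹² W/m².

0.00120 W/m²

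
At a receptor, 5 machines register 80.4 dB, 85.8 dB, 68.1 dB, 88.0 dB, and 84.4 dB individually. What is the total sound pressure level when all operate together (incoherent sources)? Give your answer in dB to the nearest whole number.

Incoherent sources combine by intensity addition: L_total = 10·log₁₀(Σ 10^(L_i/10)).
Σ 10^(L/10) = 10^(80.4/10) + 10^(85.8/10) + 10^(68.1/10) + 10^(88.0/10) + 10^(84.4/10) = 1.403e+09.
L_total = 10·log₁₀(1.403e+09) = 91.47 dB.

91 dB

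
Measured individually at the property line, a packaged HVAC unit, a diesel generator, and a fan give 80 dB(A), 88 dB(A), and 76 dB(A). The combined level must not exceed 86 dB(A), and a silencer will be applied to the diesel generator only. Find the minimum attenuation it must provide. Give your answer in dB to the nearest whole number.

4 dB

The untreated sources together contribute 10^(80/10) + 10^(76/10) = 1.398e+08, i.e. 81.46 dB(A).
The limit corresponds to 10^(86/10) = 3.981e+08; subtracting the fixed part leaves 2.583e+08 for the diesel generator, i.e. 84.12 dB(A).
Required insertion loss = 88 − 84.12 = 3.88 dB.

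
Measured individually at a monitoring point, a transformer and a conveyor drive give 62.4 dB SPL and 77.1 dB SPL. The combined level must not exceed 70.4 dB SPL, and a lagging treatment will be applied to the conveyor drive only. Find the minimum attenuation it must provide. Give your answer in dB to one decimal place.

The untreated sources together contribute 10^(62.4/10) = 1.738e+06, i.e. 62.40 dB SPL.
To meet 70.4 dB SPL overall, the treated conveyor drive may contribute at most 10^(70.4/10) − 1.738e+06 = 9.227e+06, i.e. 69.65 dB SPL.
Required insertion loss = 77.1 − 69.65 = 7.45 dB.

7.4 dB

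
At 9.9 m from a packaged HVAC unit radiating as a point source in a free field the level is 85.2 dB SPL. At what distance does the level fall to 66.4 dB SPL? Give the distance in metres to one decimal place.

86.2 m

The 18.8 dB drop corresponds to a distance ratio of 10^(18.8/20) for a point source.
r₂ = 9.9·10^((85.2−66.4)/20) = 9.9·10^(18.8/20) = 86.23 m.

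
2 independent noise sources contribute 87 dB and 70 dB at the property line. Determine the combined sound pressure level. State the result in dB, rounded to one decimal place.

For uncorrelated sources the intensities add, so convert each level to linear form, sum, and take 10·log₁₀ of the total.
Σ 10^(L/10) = 10^(87/10) + 10^(70/10) = 5.112e+08.
L_total = 10·log₁₀(5.112e+08) = 87.09 dB.

87.1 dB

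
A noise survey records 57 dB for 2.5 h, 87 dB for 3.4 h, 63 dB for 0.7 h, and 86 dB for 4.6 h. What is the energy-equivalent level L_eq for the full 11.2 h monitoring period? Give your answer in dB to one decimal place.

85.0 dB

L_eq = 10·log₁₀[(1/T)·Σ tᵢ·10^(Lᵢ/10)] with T = 11.2 h.
Σ tᵢ·10^(Lᵢ/10) = 2.5·10^(57/10) + 3.4·10^(87/10) + 0.7·10^(63/10) + 4.6·10^(86/10) = 3.538e+09.
L_eq = 10·log₁₀(3.538e+09/11.2) = 85.00 dB.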